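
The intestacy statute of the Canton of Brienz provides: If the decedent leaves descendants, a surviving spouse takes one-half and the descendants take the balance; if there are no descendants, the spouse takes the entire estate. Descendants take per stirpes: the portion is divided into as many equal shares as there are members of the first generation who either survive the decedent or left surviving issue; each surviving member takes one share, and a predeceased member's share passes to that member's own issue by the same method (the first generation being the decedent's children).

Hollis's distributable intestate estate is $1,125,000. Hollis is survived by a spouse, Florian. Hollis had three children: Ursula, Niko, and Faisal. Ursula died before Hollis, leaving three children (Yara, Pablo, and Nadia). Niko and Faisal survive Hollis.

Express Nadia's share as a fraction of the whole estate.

Florian takes one-half of $1,125,000 = $562,500. The remaining $562,500 passes to the descendants.
The descendants' portion ($562,500) is divided into 3 shares of $187,500: Niko and Faisal each take $187,500; Ursula's $187,500 share passes to Ursula's issue.
Ursula's share ($187,500) is divided into 3 shares of $62,500: Yara, Pablo, and Nadia each take $62,500.

Nadia receives 1/18 of the estate.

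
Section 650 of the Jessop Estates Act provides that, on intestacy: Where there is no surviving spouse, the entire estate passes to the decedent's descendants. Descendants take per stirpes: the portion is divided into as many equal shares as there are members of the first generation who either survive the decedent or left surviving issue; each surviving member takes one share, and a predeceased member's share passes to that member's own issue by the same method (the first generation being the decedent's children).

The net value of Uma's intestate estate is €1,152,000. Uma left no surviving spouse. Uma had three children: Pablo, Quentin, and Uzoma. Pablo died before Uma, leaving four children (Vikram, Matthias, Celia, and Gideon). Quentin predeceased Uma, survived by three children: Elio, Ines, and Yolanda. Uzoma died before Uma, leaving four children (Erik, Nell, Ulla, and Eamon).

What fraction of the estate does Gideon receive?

The entire €1,152,000 passes to the descendants.
That amount (€1,152,000) is divided into 3 shares of €384,000: Pablo's €384,000 share passes to Pablo's issue; Quentin's €384,000 share passes to Quentin's issue; Uzoma's €384,000 share passes to Uzoma's issue.
Pablo's share (€384,000) is divided into 4 shares of €96,000: Vikram, Matthias, Celia, and Gideon each take €96,000.
Quentin's share (€384,000) is divided into 3 shares of €128,000: Elio, Ines, and Yolanda each take €128,000.
Uzoma's share (€384,000) is divided into 4 shares of €96,000: Erik, Nell, Ulla, and Eamon each take €96,000.

Gideon receives 1/12 of the estate.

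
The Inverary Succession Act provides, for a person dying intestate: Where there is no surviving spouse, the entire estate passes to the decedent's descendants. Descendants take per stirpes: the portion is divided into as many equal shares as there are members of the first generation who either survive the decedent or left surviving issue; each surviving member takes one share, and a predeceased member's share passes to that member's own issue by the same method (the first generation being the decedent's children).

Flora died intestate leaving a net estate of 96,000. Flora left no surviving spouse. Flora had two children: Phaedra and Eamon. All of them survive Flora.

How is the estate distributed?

The entire 96,000 passes to the descendants.
That amount (96,000) is divided into 2 shares of 48,000: Phaedra and Eamon each take 48,000.

Phaedra: 48,000; Eamon: 48,000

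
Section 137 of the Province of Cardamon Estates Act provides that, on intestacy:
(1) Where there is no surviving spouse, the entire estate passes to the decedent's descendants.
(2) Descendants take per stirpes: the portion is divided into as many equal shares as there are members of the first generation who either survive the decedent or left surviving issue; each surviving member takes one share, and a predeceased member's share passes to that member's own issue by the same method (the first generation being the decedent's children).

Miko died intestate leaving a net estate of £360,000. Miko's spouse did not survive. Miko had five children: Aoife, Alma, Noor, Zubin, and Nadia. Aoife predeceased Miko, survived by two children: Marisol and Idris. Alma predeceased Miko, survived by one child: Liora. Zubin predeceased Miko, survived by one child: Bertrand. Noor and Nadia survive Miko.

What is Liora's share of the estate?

Liora receives £72,000.

The entire £360,000 passes to the descendants.
That amount (£360,000) is divided into 5 shares of £72,000: Noor and Nadia each take £72,000; Aoife's £72,000 share passes to Aoife's issue; Alma's £72,000 share passes to Alma's issue; Zubin's £72,000 share passes to Zubin's issue.
Aoife's share (£72,000) is divided into 2 shares of £36,000: Marisol and Idris each take £36,000.
Alma's share (£72,000) passes entirely to Liora.
Zubin's share (£72,000) passes entirely to Bertrand.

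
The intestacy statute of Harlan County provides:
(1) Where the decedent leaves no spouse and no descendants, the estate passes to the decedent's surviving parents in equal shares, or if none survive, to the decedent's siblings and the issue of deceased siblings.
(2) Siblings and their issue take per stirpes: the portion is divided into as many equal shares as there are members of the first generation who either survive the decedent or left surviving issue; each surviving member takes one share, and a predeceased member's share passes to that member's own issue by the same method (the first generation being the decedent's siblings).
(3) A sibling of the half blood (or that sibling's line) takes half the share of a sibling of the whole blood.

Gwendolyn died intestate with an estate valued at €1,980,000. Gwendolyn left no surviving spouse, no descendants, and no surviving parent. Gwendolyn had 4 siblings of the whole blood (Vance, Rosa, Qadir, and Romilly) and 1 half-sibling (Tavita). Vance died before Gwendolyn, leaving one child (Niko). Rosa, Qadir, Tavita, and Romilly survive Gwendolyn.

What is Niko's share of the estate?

Niko receives €440,000.

The entire €1,980,000 passes to the siblings and their issue.
Counting each half-blood sibling's line as half a unit, there are 9/2 units in €1,980,000, so one unit is €440,000. Whole-blood lines (Vance, Rosa, Qadir, and Romilly) take €440,000 each; half-blood lines (Tavita) take €220,000 each.
Vance's share (€440,000) passes entirely to Niko.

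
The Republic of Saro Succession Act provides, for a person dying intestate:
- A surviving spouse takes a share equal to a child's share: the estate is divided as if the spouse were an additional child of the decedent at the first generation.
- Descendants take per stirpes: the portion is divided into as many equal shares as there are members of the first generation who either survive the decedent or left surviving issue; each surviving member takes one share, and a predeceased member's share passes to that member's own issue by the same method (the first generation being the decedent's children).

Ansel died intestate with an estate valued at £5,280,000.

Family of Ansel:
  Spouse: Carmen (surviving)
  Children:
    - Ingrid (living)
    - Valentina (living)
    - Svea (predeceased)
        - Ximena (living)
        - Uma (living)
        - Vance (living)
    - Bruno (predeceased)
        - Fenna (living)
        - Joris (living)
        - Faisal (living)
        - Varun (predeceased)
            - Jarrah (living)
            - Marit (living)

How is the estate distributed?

The spouse counts as an additional share at the children's level, so there are 5 primary shares of £1,056,000. Carmen takes one such share (£1,056,000).
The children's combined portion (£4,224,000) is divided into 4 shares of £1,056,000: Ingrid and Valentina each take £1,056,000; Svea's £1,056,000 share passes to Svea's issue; Bruno's £1,056,000 share passes to Bruno's issue.
Svea's share (£1,056,000) is divided into 3 shares of £352,000: Ximena, Uma, and Vance each take £352,000.
Bruno's share (£1,056,000) is divided into 4 shares of £264,000: Fenna, Joris, and Faisal each take £264,000; Varun's £264,000 share passes to Varun's issue.
Varun's share (£264,000) is divided into 2 shares of £132,000: Jarrah and Marit each take £132,000.

Carmen: £1,056,000; Ingrid: £1,056,000; Valentina: £1,056,000; Ximena: £352,000; Uma: £352,000; Vance: £352,000; Fenna: £264,000; Joris: £264,000; Faisal: £264,000; Jarrah: £132,000; Marit: £132,000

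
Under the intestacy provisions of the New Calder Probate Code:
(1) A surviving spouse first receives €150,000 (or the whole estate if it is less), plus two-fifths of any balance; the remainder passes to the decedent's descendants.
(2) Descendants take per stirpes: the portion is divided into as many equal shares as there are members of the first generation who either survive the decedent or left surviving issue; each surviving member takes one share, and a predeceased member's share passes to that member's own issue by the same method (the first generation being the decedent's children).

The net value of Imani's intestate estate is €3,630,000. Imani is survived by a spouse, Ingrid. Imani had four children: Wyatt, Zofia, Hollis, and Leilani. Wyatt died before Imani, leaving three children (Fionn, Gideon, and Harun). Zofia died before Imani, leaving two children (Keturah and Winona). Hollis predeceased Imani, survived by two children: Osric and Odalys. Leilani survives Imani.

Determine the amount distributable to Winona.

Winona receives €261,000.

Ingrid first takes €150,000, leaving a balance of €3,480,000. Ingrid then takes two-fifths of the balance (€1,392,000), for a total of €1,542,000. The remaining €2,088,000 passes to the descendants.
The descendants' portion (€2,088,000) is divided into 4 shares of €522,000: Leilani takes €522,000; Wyatt's €522,000 share passes to Wyatt's issue; Zofia's €522,000 share passes to Zofia's issue; Hollis's €522,000 share passes to Hollis's issue.
Wyatt's share (€522,000) is divided into 3 shares of €174,000: Fionn, Gideon, and Harun each take €174,000.
Zofia's share (€522,000) is divided into 2 shares of €261,000: Keturah and Winona each take €261,000.
Hollis's share (€522,000) is divided into 2 shares of €261,000: Osric and Odalys each take €261,000.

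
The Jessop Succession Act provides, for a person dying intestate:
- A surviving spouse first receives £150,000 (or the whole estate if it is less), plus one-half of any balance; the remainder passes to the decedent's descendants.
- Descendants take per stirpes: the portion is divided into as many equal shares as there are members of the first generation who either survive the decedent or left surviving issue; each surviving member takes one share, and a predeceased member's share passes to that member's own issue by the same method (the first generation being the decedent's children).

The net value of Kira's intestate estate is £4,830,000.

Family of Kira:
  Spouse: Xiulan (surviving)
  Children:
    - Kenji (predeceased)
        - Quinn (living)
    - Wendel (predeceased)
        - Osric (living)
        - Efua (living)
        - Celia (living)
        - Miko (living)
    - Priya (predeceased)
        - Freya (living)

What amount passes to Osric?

Xiulan first takes £150,000, leaving a balance of £4,680,000. Xiulan then takes one-half of the balance (£2,340,000), for a total of £2,490,000. The remaining £2,340,000 passes to the descendants.
The descendants' portion (£2,340,000) is divided into 3 shares of £780,000: Kenji's £780,000 share passes to Kenji's issue; Wendel's £780,000 share passes to Wendel's issue; Priya's £780,000 share passes to Priya's issue.
Kenji's share (£780,000) passes entirely to Quinn.
Wendel's share (£780,000) is divided into 4 shares of £195,000: Osric, Efua, Celia, and Miko each take £195,000.
Priya's share (£780,000) passes entirely to Freya.

Osric receives £195,000.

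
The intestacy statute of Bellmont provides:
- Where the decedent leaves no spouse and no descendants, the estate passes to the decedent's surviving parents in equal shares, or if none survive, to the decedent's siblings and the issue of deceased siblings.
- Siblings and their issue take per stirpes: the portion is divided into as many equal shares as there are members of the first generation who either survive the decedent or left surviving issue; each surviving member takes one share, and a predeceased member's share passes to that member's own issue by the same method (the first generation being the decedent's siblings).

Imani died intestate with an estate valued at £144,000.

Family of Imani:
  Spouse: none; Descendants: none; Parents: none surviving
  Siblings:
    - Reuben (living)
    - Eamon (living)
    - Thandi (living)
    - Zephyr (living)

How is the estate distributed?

Reuben: £36,000; Eamon: £36,000; Thandi: £36,000; Zephyr: £36,000

The entire £144,000 passes to the siblings and their issue.
That amount (£144,000) is divided into 4 shares of £36,000: Reuben, Eamon, Thandi, and Zephyr each take £36,000.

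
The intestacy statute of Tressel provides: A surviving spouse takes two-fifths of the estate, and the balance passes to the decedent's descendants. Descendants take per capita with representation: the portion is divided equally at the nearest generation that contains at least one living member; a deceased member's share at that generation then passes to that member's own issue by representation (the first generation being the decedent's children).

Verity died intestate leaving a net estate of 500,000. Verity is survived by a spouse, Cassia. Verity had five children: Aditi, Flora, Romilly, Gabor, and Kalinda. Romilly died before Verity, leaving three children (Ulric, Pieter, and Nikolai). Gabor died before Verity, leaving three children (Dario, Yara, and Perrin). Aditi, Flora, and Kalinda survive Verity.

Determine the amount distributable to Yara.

Yara receives 20,000.

Cassia takes two-fifths of 500,000 = 200,000. The remaining 300,000 passes to the descendants.
The descendants' portion (300,000) is divided into 5 shares of 60,000: Aditi, Flora, and Kalinda each take 60,000; Romilly's 60,000 share passes to Romilly's issue; Gabor's 60,000 share passes to Gabor's issue.
Romilly's share (60,000) is divided into 3 shares of 20,000: Ulric, Pieter, and Nikolai each take 20,000.
Gabor's share (60,000) is divided into 3 shares of 20,000: Dario, Yara, and Perrin each take 20,000.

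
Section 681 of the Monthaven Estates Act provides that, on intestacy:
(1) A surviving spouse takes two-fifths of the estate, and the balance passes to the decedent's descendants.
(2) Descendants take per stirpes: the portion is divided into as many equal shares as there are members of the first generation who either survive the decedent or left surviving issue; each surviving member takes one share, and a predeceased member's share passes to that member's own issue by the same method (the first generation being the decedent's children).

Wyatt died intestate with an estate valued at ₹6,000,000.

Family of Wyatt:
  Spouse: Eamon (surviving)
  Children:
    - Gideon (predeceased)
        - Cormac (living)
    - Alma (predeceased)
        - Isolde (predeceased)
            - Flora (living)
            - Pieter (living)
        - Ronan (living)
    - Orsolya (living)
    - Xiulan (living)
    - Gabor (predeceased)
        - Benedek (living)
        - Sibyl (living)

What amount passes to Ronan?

Ronan receives ₹360,000.

Eamon takes two-fifths of ₹6,000,000 = ₹2,400,000. The remaining ₹3,600,000 passes to the descendants.
The descendants' portion (₹3,600,000) is divided into 5 shares of ₹720,000: Orsolya and Xiulan each take ₹720,000; Gideon's ₹720,000 share passes to Gideon's issue; Alma's ₹720,000 share passes to Alma's issue; Gabor's ₹720,000 share passes to Gabor's issue.
Gideon's share (₹720,000) passes entirely to Cormac.
Alma's share (₹720,000) is divided into 2 shares of ₹360,000: Ronan takes ₹360,000; Isolde's ₹360,000 share passes to Isolde's issue.
Isolde's share (₹360,000) is divided into 2 shares of ₹180,000: Flora and Pieter each take ₹180,000.
Gabor's share (₹720,000) is divided into 2 shares of ₹360,000: Benedek and Sibyl each take ₹360,000.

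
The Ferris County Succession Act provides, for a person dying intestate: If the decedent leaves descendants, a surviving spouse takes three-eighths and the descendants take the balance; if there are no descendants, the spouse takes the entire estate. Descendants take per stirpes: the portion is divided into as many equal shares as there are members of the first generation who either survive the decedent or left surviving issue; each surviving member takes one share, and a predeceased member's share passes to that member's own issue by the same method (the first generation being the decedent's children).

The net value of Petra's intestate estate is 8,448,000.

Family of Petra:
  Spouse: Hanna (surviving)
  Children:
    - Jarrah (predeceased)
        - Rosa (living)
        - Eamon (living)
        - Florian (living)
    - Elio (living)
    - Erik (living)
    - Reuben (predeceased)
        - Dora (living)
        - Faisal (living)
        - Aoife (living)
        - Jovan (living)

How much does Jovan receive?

Hanna takes three-eighths of 8,448,000 = 3,168,000. The remaining 5,280,000 passes to the descendants.
The descendants' portion (5,280,000) is divided into 4 shares of 1,320,000: Elio and Erik each take 1,320,000; Jarrah's 1,320,000 share passes to Jarrah's issue; Reuben's 1,320,000 share passes to Reuben's issue.
Jarrah's share (1,320,000) is divided into 3 shares of 440,000: Rosa, Eamon, and Florian each take 440,000.
Reuben's share (1,320,000) is divided into 4 shares of 330,000: Dora, Faisal, Aoife, and Jovan each take 330,000.

Jovan receives 330,000.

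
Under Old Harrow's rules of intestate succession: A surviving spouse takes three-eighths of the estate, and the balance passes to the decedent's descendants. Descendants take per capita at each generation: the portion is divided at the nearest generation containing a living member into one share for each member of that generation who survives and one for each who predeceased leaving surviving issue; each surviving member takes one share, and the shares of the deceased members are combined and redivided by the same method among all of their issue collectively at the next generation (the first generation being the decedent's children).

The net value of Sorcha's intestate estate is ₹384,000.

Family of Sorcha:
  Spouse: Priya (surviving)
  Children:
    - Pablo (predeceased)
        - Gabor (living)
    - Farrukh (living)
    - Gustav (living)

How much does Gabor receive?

Priya takes three-eighths of ₹384,000 = ₹144,000. The remaining ₹240,000 passes to the descendants.
The descendants' portion (₹240,000) is divided at the children's generation into 3 shares of ₹80,000. Farrukh and Gustav each take ₹80,000. The remaining share for the deceased Pablo (₹80,000) is carried to the next generation.
That pool (₹80,000) passes entirely to Gabor, the sole taker at the grandchildren's generation.

Gabor receives ₹80,000.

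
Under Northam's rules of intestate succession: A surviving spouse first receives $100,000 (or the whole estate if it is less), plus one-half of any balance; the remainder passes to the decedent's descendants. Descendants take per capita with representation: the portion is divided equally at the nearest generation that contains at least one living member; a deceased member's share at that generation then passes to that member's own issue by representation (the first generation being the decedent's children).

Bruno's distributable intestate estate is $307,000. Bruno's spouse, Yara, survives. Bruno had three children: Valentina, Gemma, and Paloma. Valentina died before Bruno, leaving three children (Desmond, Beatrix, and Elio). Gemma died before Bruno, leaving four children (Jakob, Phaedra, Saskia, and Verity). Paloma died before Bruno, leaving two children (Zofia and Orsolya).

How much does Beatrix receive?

Beatrix receives $11,500.

Yara first takes $100,000, leaving a balance of $207,000. Yara then takes one-half of the balance ($103,500), for a total of $203,500. The remaining $103,500 passes to the descendants.
No child survives, so the initial division is made at the grandchildren's generation.
The descendants' portion ($103,500) is divided into 9 shares of $11,500: Desmond, Beatrix, Elio, Jakob, Phaedra, Saskia, Verity, Zofia, and Orsolya each take $11,500.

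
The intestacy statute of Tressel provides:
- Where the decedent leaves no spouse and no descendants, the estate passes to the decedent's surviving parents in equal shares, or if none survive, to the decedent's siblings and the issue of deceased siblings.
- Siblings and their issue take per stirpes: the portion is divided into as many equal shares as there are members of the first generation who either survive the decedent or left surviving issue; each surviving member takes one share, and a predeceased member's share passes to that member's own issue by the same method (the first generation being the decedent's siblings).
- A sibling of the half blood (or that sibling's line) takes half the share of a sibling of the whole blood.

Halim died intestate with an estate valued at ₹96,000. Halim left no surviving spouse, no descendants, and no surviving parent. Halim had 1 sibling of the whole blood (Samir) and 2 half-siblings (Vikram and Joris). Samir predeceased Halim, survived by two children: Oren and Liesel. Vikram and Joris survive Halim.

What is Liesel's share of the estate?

The entire ₹96,000 passes to the siblings and their issue.
Counting each half-blood sibling's line as half a unit, there are 2 units in ₹96,000, so one unit is ₹48,000. Whole-blood lines (Samir) take ₹48,000 each; half-blood lines (Vikram and Joris) take ₹24,000 each.
Samir's share (₹48,000) is divided into 2 shares of ₹24,000: Oren and Liesel each take ₹24,000.

Liesel receives ₹24,000.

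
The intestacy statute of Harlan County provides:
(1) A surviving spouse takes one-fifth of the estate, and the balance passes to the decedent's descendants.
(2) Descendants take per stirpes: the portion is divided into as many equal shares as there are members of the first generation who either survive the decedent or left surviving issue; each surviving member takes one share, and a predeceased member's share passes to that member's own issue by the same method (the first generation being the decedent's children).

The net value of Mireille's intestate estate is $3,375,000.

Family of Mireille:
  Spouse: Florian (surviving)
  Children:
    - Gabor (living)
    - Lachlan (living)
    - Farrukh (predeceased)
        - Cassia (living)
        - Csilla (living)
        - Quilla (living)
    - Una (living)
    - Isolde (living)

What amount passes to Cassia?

Cassia receives $180,000.

Florian takes one-fifth of $3,375,000 = $675,000. The remaining $2,700,000 passes to the descendants.
The descendants' portion ($2,700,000) is divided into 5 shares of $540,000: Gabor, Lachlan, Una, and Isolde each take $540,000; Farrukh's $540,000 share passes to Farrukh's issue.
Farrukh's share ($540,000) is divided into 3 shares of $180,000: Cassia, Csilla, and Quilla each take $180,000.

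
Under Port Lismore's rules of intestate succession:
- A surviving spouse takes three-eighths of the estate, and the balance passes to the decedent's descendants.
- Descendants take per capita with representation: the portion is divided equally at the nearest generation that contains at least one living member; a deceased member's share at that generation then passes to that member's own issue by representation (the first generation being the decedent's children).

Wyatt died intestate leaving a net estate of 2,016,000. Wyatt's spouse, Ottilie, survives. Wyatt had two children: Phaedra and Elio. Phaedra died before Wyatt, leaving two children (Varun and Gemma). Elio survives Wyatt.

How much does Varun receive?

Varun receives 315,000.

Ottilie takes three-eighths of 2,016,000 = 756,000. The remaining 1,260,000 passes to the descendants.
The descendants' portion (1,260,000) is divided into 2 shares of 630,000: Elio takes 630,000; Phaedra's 630,000 share passes to Phaedra's issue.
Phaedra's share (630,000) is divided into 2 shares of 315,000: Varun and Gemma each take 315,000.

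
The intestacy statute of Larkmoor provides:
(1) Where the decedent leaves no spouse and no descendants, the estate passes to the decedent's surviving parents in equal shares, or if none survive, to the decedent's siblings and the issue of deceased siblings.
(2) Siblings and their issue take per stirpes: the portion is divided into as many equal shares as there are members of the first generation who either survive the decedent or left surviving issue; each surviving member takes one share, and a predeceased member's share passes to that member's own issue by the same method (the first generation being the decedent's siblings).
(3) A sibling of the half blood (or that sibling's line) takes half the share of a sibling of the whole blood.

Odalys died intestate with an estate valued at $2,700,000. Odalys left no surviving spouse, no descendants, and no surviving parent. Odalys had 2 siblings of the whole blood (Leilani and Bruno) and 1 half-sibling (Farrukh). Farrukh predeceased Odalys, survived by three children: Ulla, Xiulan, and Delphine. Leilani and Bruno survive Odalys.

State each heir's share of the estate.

The entire $2,700,000 passes to the siblings and their issue.
Counting each half-blood sibling's line as half a unit, there are 5/2 units in $2,700,000, so one unit is $1,080,000. Whole-blood lines (Leilani and Bruno) take $1,080,000 each; half-blood lines (Farrukh) take $540,000 each.
Farrukh's share ($540,000) is divided into 3 shares of $180,000: Ulla, Xiulan, and Delphine each take $180,000.

Leilani: $1,080,000; Ulla: $180,000; Xiulan: $180,000; Delphine: $180,000; Bruno: $1,080,000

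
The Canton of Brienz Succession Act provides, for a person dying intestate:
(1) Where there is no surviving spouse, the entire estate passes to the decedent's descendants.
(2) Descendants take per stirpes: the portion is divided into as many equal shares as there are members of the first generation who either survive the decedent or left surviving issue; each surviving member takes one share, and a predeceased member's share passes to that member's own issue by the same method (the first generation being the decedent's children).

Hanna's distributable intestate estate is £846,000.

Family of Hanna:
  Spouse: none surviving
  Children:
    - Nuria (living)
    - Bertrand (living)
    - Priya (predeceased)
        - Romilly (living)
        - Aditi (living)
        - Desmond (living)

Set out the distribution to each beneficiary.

The entire £846,000 passes to the descendants.
That amount (£846,000) is divided into 3 shares of £282,000: Nuria and Bertrand each take £282,000; Priya's £282,000 share passes to Priya's issue.
Priya's share (£282,000) is divided into 3 shares of £94,000: Romilly, Aditi, and Desmond each take £94,000.

Nuria: £282,000; Bertrand: £282,000; Romilly: £94,000; Aditi: £94,000; Desmond: £94,000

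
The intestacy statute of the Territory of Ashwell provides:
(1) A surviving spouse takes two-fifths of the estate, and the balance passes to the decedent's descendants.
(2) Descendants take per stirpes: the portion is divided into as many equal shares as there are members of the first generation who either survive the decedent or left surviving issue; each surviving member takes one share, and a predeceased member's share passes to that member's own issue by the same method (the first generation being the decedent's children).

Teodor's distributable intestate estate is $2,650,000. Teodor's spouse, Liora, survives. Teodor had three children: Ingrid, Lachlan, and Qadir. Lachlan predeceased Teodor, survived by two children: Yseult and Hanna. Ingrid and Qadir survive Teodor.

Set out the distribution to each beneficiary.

Liora: $1,060,000; Ingrid: $530,000; Yseult: $265,000; Hanna: $265,000; Qadir: $530,000

Liora takes two-fifths of $2,650,000 = $1,060,000. The remaining $1,590,000 passes to the descendants.
The descendants' portion ($1,590,000) is divided into 3 shares of $530,000: Ingrid and Qadir each take $530,000; Lachlan's $530,000 share passes to Lachlan's issue.
Lachlan's share ($530,000) is divided into 2 shares of $265,000: Yseult and Hanna each take $265,000.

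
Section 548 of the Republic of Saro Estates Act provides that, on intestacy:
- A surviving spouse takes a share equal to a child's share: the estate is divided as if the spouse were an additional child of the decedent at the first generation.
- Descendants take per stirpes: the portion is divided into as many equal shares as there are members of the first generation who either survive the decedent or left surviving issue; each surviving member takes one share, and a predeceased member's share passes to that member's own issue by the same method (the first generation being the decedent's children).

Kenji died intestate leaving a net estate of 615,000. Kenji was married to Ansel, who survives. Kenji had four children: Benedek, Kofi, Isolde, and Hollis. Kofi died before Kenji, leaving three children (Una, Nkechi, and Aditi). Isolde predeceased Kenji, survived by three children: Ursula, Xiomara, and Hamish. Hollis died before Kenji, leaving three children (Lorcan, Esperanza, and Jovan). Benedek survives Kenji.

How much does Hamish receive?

The spouse counts as an additional share at the children's level, so there are 5 primary shares of 123,000. Ansel takes one such share (123,000).
The children's combined portion (492,000) is divided into 4 shares of 123,000: Benedek takes 123,000; Kofi's 123,000 share passes to Kofi's issue; Isolde's 123,000 share passes to Isolde's issue; Hollis's 123,000 share passes to Hollis's issue.
Kofi's share (123,000) is divided into 3 shares of 41,000: Una, Nkechi, and Aditi each take 41,000.
Isolde's share (123,000) is divided into 3 shares of 41,000: Ursula, Xiomara, and Hamish each take 41,000.
Hollis's share (123,000) is divided into 3 shares of 41,000: Lorcan, Esperanza, and Jovan each take 41,000.

Hamish receives 41,000.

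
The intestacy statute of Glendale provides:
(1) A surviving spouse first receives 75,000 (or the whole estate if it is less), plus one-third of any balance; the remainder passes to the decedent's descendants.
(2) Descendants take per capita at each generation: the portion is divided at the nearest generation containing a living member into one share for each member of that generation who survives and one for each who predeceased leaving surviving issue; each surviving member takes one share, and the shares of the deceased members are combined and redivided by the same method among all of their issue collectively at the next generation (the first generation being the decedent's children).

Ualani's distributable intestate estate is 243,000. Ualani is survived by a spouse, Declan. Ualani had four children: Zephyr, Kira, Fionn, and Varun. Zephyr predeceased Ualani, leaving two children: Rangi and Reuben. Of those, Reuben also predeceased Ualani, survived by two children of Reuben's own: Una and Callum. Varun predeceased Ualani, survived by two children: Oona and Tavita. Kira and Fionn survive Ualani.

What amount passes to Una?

Declan first takes 75,000, leaving a balance of 168,000. Declan then takes one-third of the balance (56,000), for a total of 131,000. The remaining 112,000 passes to the descendants.
The descendants' portion (112,000) is divided at the children's generation into 4 shares of 28,000. Kira and Fionn each take 28,000. The 2 shares of the deceased (Zephyr and Varun) are combined into a pool of 56,000.
That pool (56,000) is divided at the grandchildren's generation into 4 shares of 14,000. Rangi, Oona, and Tavita each take 14,000. The remaining share for the deceased Reuben (14,000) is carried to the next generation.
That pool (14,000) is divided at the great-grandchildren's generation equally among Una and Callum: 7,000 each.

Una receives 7,000.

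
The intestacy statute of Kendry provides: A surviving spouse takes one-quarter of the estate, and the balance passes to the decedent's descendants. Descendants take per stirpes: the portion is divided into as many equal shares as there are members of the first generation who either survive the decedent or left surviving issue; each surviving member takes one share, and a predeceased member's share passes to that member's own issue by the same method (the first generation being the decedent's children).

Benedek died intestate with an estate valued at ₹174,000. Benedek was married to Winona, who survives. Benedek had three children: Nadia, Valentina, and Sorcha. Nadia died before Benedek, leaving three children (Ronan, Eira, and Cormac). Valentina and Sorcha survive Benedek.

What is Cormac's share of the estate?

Winona takes one-quarter of ₹174,000 = ₹43,500. The remaining ₹130,500 passes to the descendants.
The descendants' portion (₹130,500) is divided into 3 shares of ₹43,500: Valentina and Sorcha each take ₹43,500; Nadia's ₹43,500 share passes to Nadia's issue.
Nadia's share (₹43,500) is divided into 3 shares of ₹14,500: Ronan, Eira, and Cormac each take ₹14,500.

Cormac receives ₹14,500.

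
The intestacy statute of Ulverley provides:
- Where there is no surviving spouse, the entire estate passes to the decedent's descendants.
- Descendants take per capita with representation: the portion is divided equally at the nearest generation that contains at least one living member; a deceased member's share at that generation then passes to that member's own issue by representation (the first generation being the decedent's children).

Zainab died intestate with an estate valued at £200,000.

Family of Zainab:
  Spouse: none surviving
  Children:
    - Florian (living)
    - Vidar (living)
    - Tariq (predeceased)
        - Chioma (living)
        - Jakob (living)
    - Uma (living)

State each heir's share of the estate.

Florian: £50,000; Vidar: £50,000; Chioma: £25,000; Jakob: £25,000; Uma: £50,000

The entire £200,000 passes to the descendants.
That amount (£200,000) is divided into 4 shares of £50,000: Florian, Vidar, and Uma each take £50,000; Tariq's £50,000 share passes to Tariq's issue.
Tariq's share (£50,000) is divided into 2 shares of £25,000: Chioma and Jakob each take £25,000.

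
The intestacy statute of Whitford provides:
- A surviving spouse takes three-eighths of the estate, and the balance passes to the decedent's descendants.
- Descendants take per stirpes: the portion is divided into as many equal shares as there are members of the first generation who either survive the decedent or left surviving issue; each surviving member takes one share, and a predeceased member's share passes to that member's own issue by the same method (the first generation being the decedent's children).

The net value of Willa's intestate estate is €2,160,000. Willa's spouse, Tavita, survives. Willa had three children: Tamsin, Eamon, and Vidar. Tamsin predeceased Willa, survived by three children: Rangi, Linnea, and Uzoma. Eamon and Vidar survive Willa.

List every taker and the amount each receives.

Tavita: €810,000; Rangi: €150,000; Linnea: €150,000; Uzoma: €150,000; Eamon: €450,000; Vidar: €450,000

Tavita takes three-eighths of €2,160,000 = €810,000. The remaining €1,350,000 passes to the descendants.
The descendants' portion (€1,350,000) is divided into 3 shares of €450,000: Eamon and Vidar each take €450,000; Tamsin's €450,000 share passes to Tamsin's issue.
Tamsin's share (€450,000) is divided into 3 shares of €150,000: Rangi, Linnea, and Uzoma each take €150,000.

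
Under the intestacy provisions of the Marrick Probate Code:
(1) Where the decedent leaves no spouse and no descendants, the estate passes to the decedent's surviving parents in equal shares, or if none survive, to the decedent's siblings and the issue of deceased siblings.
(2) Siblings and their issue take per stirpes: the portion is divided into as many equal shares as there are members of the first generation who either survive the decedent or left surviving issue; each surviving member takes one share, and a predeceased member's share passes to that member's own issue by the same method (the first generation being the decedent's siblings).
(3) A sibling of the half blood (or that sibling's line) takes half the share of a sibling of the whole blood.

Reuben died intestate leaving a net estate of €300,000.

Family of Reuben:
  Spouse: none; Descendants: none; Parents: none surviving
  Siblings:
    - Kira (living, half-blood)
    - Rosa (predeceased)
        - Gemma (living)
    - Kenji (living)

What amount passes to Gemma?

Gemma receives €120,000.

The entire €300,000 passes to the siblings and their issue.
Counting each half-blood sibling's line as half a unit, there are 5/2 units in €300,000, so one unit is €120,000. Whole-blood lines (Rosa and Kenji) take €120,000 each; half-blood lines (Kira) take €60,000 each.
Rosa's share (€120,000) passes entirely to Gemma.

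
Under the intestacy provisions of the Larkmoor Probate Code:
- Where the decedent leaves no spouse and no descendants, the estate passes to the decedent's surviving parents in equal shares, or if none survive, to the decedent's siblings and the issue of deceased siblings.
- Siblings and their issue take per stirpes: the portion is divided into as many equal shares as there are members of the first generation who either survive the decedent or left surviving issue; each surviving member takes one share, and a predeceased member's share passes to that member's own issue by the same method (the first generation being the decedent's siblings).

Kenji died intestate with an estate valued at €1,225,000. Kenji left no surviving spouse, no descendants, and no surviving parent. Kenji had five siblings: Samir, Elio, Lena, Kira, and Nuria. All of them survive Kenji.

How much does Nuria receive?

The entire €1,225,000 passes to the siblings and their issue.
That amount (€1,225,000) is divided into 5 shares of €245,000: Samir, Elio, Lena, Kira, and Nuria each take €245,000.

Nuria receives €245,000.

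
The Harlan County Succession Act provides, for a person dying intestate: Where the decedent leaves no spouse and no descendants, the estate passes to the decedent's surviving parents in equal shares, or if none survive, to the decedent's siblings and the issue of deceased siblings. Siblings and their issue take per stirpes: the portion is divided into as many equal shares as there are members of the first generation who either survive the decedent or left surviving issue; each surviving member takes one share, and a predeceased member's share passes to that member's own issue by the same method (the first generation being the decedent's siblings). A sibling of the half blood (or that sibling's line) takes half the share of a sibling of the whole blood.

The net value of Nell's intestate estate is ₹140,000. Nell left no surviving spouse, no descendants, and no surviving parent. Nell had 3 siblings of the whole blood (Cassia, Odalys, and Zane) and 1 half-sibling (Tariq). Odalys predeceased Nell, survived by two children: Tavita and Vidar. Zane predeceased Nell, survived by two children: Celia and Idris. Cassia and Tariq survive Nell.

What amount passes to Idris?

Idris receives ₹20,000.

The entire ₹140,000 passes to the siblings and their issue.
Counting each half-blood sibling's line as half a unit, there are 7/2 units in ₹140,000, so one unit is ₹40,000. Whole-blood lines (Cassia, Odalys, and Zane) take ₹40,000 each; half-blood lines (Tariq) take ₹20,000 each.
Odalys's share (₹40,000) is divided into 2 shares of ₹20,000: Tavita and Vidar each take ₹20,000.
Zane's share (₹40,000) is divided into 2 shares of ₹20,000: Celia and Idris each take ₹20,000.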